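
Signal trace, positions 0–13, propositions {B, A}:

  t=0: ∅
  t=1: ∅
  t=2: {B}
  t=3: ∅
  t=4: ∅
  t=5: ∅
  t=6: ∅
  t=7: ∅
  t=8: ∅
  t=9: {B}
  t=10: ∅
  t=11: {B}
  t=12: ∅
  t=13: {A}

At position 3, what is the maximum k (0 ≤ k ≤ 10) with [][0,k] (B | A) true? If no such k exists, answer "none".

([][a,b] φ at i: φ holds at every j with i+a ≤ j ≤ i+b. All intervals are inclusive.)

(B | A) must hold from j=3 onward; find where it first fails.
  j=3: fails → no k works.

none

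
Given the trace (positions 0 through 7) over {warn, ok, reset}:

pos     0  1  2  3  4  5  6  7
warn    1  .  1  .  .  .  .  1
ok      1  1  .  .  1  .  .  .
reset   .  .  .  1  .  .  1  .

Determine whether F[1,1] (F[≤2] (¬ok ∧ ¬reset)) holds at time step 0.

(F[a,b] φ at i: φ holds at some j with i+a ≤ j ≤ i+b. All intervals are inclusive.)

True

Check F[≤2] (¬ok ∧ ¬reset) at each j in [1,1]:
  j=1: holds (witness at 2)
Found at j=1 → formula holds.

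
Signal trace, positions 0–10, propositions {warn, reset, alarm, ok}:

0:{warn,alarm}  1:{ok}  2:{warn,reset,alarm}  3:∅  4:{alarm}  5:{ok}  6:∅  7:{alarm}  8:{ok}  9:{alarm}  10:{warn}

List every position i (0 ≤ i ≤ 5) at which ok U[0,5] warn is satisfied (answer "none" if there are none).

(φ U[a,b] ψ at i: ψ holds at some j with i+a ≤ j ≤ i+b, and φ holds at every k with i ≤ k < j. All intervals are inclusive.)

Evaluate at each i in [0,5]:
  i=0: ✓ (rhs at j=0)
  i=1: ✓ (rhs at j=2; lhs holds on [1,1])
  i=2: ✓ (rhs at j=2)
  i=3: ✗ (no rhs in [3,8])
  i=4: ✗ (no rhs in [4,9])
  i=5: ✗ (lhs fails at k=6 before rhs at j=10)

0, 1, 2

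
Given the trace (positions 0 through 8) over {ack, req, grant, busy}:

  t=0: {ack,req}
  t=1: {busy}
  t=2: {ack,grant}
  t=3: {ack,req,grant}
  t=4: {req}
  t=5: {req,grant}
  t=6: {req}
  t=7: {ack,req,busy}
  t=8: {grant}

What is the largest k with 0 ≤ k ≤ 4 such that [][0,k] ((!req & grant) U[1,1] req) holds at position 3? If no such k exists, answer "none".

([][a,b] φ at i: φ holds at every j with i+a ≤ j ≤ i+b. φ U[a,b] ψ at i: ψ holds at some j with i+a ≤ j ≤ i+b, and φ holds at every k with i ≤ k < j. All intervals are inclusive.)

none

((!req & grant) U[1,1] req) must hold from j=3 onward; find where it first fails.
  j=3: fails → no k works.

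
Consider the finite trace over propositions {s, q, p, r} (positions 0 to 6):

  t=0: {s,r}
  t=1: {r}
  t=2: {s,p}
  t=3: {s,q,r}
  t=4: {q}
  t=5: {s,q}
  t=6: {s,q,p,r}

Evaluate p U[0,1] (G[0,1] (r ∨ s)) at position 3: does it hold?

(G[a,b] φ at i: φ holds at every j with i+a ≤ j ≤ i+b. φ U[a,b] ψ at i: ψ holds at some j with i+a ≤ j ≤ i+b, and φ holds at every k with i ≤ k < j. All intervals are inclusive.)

Need some j in [3,4] with G[0,1] (r ∨ s), and p at every k in [3,j-1].
  j=3: G[0,1] (r ∨ s) — fails at 4.
  j=4: G[0,1] (r ∨ s) — fails at 4.
No j in the window works → until fails.

False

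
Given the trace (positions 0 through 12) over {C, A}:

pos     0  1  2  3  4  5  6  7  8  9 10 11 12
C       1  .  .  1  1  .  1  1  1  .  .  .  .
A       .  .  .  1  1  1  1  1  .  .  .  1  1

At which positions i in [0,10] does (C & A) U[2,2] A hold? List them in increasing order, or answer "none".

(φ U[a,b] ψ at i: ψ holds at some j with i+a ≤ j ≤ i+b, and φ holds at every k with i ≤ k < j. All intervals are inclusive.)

Evaluate at each i in [0,10]:
  i=0: ✗ (no rhs in [2,2])
  i=1: ✗ (lhs fails at k=1 before rhs at j=3)
  i=2: ✗ (lhs fails at k=2 before rhs at j=4)
  i=3: ✓ (rhs at j=5; lhs holds on [3,4])
  i=4: ✗ (lhs fails at k=5 before rhs at j=6)
  i=5: ✗ (lhs fails at k=5 before rhs at j=7)
  i=6: ✗ (no rhs in [8,8])
  i=7: ✗ (no rhs in [9,9])
  i=8: ✗ (no rhs in [10,10])
  i=9: ✗ (lhs fails at k=9 before rhs at j=11)
  i=10: ✗ (lhs fails at k=10 before rhs at j=12)

3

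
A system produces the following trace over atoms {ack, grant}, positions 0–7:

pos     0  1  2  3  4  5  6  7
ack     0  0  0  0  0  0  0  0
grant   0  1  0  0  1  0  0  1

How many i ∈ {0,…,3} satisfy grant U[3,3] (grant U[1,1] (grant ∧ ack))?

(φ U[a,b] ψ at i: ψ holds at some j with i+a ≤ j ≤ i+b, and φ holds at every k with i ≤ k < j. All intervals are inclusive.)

0

Evaluate at each i in [0,3]:
  i=0: ✗ (no rhs in [3,3])
  i=1: ✗ (no rhs in [4,4])
  i=2: ✗ (no rhs in [5,5])
  i=3: ✗ (no rhs in [6,6])
Positions where it holds: {} → 0.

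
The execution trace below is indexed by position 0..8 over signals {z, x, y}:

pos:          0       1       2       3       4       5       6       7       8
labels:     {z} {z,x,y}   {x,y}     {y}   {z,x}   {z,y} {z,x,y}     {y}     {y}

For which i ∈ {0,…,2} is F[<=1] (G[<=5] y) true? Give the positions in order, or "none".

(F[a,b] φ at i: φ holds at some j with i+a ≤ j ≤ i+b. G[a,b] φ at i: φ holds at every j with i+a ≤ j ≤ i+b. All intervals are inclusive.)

Evaluate at each i in [0,2]:
  i=0: ✗ (none in [0,1])
  i=1: ✗ (none in [1,2])
  i=2: ✗ (none in [2,3])

none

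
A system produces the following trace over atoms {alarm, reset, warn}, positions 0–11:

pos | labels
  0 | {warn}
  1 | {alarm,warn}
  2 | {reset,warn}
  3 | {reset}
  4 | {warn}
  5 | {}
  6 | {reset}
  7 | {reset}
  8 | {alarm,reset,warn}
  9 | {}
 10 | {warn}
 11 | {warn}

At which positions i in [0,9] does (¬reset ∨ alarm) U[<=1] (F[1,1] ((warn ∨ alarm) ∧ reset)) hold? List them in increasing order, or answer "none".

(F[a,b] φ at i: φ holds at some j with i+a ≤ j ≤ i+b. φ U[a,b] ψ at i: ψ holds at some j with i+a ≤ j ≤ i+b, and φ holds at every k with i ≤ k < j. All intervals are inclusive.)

0, 1, 7

Evaluate at each i in [0,9]:
  i=0: ✓ (rhs at j=1; lhs holds on [0,0])
  i=1: ✓ (rhs at j=1)
  i=2: ✗ (no rhs in [2,3])
  i=3: ✗ (no rhs in [3,4])
  i=4: ✗ (no rhs in [4,5])
  i=5: ✗ (no rhs in [5,6])
  i=6: ✗ (lhs fails at k=6 before rhs at j=7)
  i=7: ✓ (rhs at j=7)
  i=8: ✗ (no rhs in [8,9])
  i=9: ✗ (no rhs in [9,10])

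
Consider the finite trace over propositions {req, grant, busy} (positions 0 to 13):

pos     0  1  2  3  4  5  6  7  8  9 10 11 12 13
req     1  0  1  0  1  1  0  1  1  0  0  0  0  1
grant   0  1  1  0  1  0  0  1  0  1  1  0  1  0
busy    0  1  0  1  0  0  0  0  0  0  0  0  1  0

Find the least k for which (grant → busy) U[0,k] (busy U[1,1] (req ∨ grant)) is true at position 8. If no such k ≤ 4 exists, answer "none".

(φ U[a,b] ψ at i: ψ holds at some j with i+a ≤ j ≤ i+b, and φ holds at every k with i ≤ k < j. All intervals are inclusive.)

Need earliest j ≥ 8 with (busy U[1,1] (req ∨ grant)), and (grant → busy) at every k in [8,j-1].
  j=8: rhs fails.
  j=9: rhs fails.
  j=10: rhs fails.
  j=11: rhs fails.
  j=12: rhs holds but lhs fails at k=9.
No witness within the range → none.

none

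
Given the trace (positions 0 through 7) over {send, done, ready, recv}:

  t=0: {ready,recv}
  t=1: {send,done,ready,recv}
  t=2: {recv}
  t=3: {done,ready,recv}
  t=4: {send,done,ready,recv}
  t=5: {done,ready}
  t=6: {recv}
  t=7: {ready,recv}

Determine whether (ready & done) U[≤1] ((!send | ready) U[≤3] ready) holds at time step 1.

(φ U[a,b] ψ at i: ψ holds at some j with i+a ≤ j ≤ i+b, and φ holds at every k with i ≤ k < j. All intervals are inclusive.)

True

Need some j in [1,2] with ((!send | ready) U[≤3] ready), and (ready & done) at every k in [1,j-1].
  j=1: ((!send | ready) U[≤3] ready) holds; no prefix to check → satisfied.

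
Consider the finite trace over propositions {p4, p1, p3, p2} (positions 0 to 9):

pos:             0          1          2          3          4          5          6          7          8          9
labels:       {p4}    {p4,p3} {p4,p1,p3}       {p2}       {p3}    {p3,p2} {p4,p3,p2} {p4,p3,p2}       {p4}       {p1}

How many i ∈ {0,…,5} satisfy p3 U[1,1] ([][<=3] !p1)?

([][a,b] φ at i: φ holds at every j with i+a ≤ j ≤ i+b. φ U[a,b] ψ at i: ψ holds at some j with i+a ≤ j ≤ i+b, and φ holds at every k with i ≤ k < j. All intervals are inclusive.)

2

Evaluate at each i in [0,5]:
  i=0: ✗ (no rhs in [1,1])
  i=1: ✗ (no rhs in [2,2])
  i=2: ✓ (rhs at j=3; lhs holds on [2,2])
  i=3: ✗ (lhs fails at k=3 before rhs at j=4)
  i=4: ✓ (rhs at j=5; lhs holds on [4,4])
  i=5: ✗ (no rhs in [6,6])
Positions where it holds: {2, 4} → 2.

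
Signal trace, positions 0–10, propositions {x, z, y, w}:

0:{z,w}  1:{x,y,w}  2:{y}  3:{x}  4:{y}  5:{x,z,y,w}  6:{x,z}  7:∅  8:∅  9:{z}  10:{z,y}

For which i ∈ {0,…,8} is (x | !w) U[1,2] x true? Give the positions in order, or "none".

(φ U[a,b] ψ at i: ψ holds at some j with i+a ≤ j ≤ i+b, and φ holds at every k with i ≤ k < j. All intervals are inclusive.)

Evaluate at each i in [0,8]:
  i=0: ✗ (lhs fails at k=0 before rhs at j=1)
  i=1: ✓ (rhs at j=3; lhs holds on [1,2])
  i=2: ✓ (rhs at j=3; lhs holds on [2,2])
  i=3: ✓ (rhs at j=5; lhs holds on [3,4])
  i=4: ✓ (rhs at j=5; lhs holds on [4,4])
  i=5: ✓ (rhs at j=6; lhs holds on [5,5])
  i=6: ✗ (no rhs in [7,8])
  i=7: ✗ (no rhs in [8,9])
  i=8: ✗ (no rhs in [9,10])

1, 2, 3, 4, 5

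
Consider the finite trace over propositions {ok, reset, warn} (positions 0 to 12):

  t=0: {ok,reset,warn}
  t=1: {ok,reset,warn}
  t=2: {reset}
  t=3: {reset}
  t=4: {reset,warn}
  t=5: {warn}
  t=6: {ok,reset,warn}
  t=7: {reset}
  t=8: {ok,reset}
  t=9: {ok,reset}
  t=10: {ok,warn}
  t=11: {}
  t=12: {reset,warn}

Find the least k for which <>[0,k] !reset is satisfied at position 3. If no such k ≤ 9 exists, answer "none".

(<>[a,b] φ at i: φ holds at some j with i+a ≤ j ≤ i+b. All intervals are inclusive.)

Scan j = 3,4,… for !reset:
  j=3: fails
  j=4: fails
  j=5: holds
First hit at j=5, so smallest k = 5-3 = 2.

2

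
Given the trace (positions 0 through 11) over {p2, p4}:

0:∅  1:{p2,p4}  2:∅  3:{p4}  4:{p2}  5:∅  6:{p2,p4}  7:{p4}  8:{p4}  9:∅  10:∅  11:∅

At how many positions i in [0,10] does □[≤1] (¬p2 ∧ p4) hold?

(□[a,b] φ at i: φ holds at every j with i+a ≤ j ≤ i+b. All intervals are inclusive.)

1

Evaluate at each i in [0,10]:
  i=0: ✗ (fails at j=0)
  i=1: ✗ (fails at j=1)
  i=2: ✗ (fails at j=2)
  i=3: ✗ (fails at j=4)
  i=4: ✗ (fails at j=4)
  i=5: ✗ (fails at j=5)
  i=6: ✗ (fails at j=6)
  i=7: ✓ (all of [7,8])
  i=8: ✗ (fails at j=9)
  i=9: ✗ (fails at j=9)
  i=10: ✗ (fails at j=10)
Positions where it holds: {7} → 1.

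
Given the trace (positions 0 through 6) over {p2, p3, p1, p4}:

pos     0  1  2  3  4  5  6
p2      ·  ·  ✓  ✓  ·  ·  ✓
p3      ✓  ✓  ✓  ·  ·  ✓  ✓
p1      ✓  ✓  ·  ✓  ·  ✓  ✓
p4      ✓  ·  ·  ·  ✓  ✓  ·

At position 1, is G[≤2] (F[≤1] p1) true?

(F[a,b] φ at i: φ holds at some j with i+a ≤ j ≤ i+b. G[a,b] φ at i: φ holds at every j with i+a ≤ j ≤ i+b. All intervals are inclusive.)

Check F[≤1] p1 at every j in [1,3]:
  j=1: holds (witness at 1)
  j=2: holds (witness at 3)
  j=3: holds (witness at 3)
All positions satisfy it → formula holds.

Yes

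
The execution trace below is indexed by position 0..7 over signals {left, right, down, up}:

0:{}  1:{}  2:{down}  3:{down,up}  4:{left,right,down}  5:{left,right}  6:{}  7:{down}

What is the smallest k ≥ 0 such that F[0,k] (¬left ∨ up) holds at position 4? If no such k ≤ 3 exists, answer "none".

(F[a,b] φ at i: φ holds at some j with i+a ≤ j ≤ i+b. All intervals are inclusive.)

2

Scan j = 4,5,… for (¬left ∨ up):
  j=4: fails
  j=5: fails
  j=6: holds
First hit at j=6, so smallest k = 6-4 = 2.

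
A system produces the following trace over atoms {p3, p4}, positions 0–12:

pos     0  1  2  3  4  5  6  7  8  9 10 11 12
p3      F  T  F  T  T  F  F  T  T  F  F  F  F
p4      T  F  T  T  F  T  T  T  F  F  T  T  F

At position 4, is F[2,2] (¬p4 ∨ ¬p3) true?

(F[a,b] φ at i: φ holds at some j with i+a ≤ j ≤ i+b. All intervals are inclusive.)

Check (¬p4 ∨ ¬p3) at each j in [6,6]:
  j=6: true
Found at j=6 → formula holds.

Holds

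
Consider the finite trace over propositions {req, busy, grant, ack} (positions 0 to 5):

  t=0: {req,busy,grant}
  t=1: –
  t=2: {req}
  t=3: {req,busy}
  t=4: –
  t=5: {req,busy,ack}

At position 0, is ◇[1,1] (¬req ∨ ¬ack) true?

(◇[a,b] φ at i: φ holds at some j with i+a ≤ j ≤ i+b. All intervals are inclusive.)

Check (¬req ∨ ¬ack) at each j in [1,1]:
  j=1: true
Found at j=1 → formula holds.

Holds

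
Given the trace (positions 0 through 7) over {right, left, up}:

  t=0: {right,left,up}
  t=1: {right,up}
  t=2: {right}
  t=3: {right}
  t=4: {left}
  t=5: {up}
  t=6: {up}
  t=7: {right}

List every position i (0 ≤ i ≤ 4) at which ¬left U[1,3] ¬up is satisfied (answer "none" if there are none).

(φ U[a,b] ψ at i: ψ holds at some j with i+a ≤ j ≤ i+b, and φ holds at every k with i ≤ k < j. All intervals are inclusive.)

Evaluate at each i in [0,4]:
  i=0: ✗ (lhs fails at k=0 before rhs at j=2)
  i=1: ✓ (rhs at j=2; lhs holds on [1,1])
  i=2: ✓ (rhs at j=3; lhs holds on [2,2])
  i=3: ✓ (rhs at j=4; lhs holds on [3,3])
  i=4: ✗ (lhs fails at k=4 before rhs at j=7)

1, 2, 3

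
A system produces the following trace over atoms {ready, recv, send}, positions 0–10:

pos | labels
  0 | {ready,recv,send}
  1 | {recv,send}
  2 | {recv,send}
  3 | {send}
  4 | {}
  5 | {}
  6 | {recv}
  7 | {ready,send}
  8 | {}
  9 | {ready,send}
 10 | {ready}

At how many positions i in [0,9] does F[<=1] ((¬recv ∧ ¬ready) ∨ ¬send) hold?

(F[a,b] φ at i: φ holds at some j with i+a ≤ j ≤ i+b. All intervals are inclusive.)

8

Evaluate at each i in [0,9]:
  i=0: ✗ (none in [0,1])
  i=1: ✗ (none in [1,2])
  i=2: ✓ (witness j=3)
  i=3: ✓ (witness j=3)
  i=4: ✓ (witness j=4)
  i=5: ✓ (witness j=5)
  i=6: ✓ (witness j=6)
  i=7: ✓ (witness j=8)
  i=8: ✓ (witness j=8)
  i=9: ✓ (witness j=10)
Positions where it holds: {2, 3, 4, 5, 6, 7, 8, 9} → 8.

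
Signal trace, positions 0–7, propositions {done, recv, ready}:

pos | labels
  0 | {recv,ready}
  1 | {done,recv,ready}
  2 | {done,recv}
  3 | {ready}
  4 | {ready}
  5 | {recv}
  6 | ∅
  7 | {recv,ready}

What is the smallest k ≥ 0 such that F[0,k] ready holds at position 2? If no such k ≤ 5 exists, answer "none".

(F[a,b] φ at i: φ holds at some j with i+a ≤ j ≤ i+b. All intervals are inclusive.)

Scan j = 2,3,… for ready:
  j=2: fails
  j=3: holds
First hit at j=3, so smallest k = 3-2 = 1.

1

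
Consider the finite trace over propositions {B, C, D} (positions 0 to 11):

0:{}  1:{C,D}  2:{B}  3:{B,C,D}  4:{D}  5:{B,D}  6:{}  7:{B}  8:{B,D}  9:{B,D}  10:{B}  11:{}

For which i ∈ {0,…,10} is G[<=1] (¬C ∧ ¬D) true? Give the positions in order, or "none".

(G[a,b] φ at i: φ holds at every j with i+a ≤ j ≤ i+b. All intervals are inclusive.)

Evaluate at each i in [0,10]:
  i=0: ✗ (fails at j=1)
  i=1: ✗ (fails at j=1)
  i=2: ✗ (fails at j=3)
  i=3: ✗ (fails at j=3)
  i=4: ✗ (fails at j=4)
  i=5: ✗ (fails at j=5)
  i=6: ✓ (all of [6,7])
  i=7: ✗ (fails at j=8)
  i=8: ✗ (fails at j=8)
  i=9: ✗ (fails at j=9)
  i=10: ✓ (all of [10,11])

6, 10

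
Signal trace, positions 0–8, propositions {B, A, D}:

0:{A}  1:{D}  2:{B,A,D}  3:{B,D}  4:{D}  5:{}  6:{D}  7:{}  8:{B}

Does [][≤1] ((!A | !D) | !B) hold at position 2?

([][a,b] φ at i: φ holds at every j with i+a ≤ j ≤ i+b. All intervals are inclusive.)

Check ((!A | !D) | !B) at every j in [2,3]:
  j=2: false
  j=3: true
Fails at j=2 → formula fails.

No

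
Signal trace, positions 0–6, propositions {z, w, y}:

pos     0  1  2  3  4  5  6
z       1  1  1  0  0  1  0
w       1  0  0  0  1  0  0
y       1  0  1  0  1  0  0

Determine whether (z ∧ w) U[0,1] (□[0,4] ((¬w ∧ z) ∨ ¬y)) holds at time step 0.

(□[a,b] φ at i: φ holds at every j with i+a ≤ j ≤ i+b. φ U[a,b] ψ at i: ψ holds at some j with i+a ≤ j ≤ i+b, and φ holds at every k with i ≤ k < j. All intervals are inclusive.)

Does not hold

Need some j in [0,1] with □[0,4] ((¬w ∧ z) ∨ ¬y), and (z ∧ w) at every k in [0,j-1].
  j=0: □[0,4] ((¬w ∧ z) ∨ ¬y) — fails at 0.
  j=1: □[0,4] ((¬w ∧ z) ∨ ¬y) — fails at 4.
No j in the window works → until fails.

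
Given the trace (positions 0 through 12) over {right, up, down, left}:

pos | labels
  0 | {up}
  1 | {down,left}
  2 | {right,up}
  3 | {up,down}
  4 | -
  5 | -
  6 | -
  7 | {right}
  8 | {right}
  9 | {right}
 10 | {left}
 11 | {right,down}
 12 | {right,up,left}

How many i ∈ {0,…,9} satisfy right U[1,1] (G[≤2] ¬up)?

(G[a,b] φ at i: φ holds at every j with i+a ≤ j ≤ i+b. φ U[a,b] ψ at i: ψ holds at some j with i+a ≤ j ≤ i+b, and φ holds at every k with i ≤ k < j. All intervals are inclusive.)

2

Evaluate at each i in [0,9]:
  i=0: ✗ (no rhs in [1,1])
  i=1: ✗ (no rhs in [2,2])
  i=2: ✗ (no rhs in [3,3])
  i=3: ✗ (lhs fails at k=3 before rhs at j=4)
  i=4: ✗ (lhs fails at k=4 before rhs at j=5)
  i=5: ✗ (lhs fails at k=5 before rhs at j=6)
  i=6: ✗ (lhs fails at k=6 before rhs at j=7)
  i=7: ✓ (rhs at j=8; lhs holds on [7,7])
  i=8: ✓ (rhs at j=9; lhs holds on [8,8])
  i=9: ✗ (no rhs in [10,10])
Positions where it holds: {7, 8} → 2.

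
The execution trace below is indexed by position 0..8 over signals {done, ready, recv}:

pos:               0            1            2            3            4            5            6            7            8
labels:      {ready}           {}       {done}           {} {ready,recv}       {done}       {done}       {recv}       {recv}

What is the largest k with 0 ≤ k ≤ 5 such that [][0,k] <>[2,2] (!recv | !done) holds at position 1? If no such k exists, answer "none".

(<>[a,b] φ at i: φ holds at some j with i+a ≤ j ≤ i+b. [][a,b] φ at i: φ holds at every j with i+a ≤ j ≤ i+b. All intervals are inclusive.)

5

<>[2,2] (!recv | !done) must hold from j=1 onward; find where it first fails.
  j=1: holds
  j=2: holds
  j=3: holds
  j=4: holds
  j=5: holds
  j=6: holds
Holds through j=6; largest k = 5.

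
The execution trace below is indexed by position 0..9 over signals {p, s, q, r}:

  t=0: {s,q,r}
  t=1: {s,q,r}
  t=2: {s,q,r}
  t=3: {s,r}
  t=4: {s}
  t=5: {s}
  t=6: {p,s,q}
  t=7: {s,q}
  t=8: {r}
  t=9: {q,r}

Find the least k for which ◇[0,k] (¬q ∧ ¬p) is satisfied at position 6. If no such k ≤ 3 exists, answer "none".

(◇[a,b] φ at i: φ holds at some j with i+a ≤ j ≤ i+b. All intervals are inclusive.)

Scan j = 6,7,… for (¬q ∧ ¬p):
  j=6: fails
  j=7: fails
  j=8: holds
First hit at j=8, so smallest k = 8-6 = 2.

2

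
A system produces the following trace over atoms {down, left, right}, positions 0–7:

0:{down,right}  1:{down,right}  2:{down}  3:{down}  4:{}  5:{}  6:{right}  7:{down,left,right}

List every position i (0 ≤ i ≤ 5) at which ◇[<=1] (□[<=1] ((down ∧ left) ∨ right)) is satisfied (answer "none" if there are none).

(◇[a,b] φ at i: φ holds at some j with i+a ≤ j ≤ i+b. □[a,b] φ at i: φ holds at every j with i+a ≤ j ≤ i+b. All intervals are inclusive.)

0, 5

Evaluate at each i in [0,5]:
  i=0: ✓ (witness j=0)
  i=1: ✗ (none in [1,2])
  i=2: ✗ (none in [2,3])
  i=3: ✗ (none in [3,4])
  i=4: ✗ (none in [4,5])
  i=5: ✓ (witness j=6)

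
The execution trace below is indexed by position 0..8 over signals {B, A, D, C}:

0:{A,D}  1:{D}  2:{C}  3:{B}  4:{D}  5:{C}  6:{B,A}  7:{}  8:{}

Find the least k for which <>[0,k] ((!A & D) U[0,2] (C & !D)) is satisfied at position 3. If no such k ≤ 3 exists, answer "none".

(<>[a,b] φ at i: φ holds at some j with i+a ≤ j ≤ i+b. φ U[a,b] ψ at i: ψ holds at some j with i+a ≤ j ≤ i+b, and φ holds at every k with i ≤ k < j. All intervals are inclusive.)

Scan j = 3,4,… for ((!A & D) U[0,2] (C & !D)):
  j=3: fails
  j=4: holds
First hit at j=4, so smallest k = 4-3 = 1.

1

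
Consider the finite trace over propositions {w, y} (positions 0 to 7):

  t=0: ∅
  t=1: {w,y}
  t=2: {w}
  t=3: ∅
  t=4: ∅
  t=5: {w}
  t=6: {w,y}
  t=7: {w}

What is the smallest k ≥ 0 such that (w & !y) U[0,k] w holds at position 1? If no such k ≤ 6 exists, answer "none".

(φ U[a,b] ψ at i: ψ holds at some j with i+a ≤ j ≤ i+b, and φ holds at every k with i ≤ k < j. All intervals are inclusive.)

Need earliest j ≥ 1 with w, and (w & !y) at every k in [1,j-1].
  j=1: rhs holds (empty prefix). k = 0.

0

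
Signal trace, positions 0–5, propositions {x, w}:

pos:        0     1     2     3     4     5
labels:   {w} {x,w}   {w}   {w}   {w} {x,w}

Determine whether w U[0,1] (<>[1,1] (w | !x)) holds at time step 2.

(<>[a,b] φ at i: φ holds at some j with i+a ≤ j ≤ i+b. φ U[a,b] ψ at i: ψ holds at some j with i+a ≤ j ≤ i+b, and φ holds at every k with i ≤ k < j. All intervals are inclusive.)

Need some j in [2,3] with <>[1,1] (w | !x), and w at every k in [2,j-1].
  j=2: <>[1,1] (w | !x) holds; no prefix to check → satisfied.

True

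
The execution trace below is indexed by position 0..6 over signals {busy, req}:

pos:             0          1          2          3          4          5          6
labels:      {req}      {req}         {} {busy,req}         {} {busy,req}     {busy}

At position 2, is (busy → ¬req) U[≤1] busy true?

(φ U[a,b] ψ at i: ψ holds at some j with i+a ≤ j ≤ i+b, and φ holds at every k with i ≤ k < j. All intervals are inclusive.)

Need some j in [2,3] with busy, and (busy → ¬req) at every k in [2,j-1].
  j=2: busy false.
  j=3: busy holds; (busy → ¬req) holds at every k in [2,2] → satisfied.

Holds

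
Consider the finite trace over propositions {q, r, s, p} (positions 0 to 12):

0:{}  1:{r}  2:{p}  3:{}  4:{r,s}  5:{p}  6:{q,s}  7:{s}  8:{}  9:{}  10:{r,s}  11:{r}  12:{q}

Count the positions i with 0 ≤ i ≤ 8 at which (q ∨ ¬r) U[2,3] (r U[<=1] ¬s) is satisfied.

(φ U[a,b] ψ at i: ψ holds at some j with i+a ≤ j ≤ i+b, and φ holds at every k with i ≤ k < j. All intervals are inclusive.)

Evaluate at each i in [0,8]:
  i=0: ✗ (lhs fails at k=1 before rhs at j=2)
  i=1: ✗ (lhs fails at k=1 before rhs at j=3)
  i=2: ✓ (rhs at j=4; lhs holds on [2,3])
  i=3: ✗ (lhs fails at k=4 before rhs at j=5)
  i=4: ✗ (no rhs in [6,7])
  i=5: ✓ (rhs at j=8; lhs holds on [5,7])
  i=6: ✓ (rhs at j=8; lhs holds on [6,7])
  i=7: ✓ (rhs at j=9; lhs holds on [7,8])
  i=8: ✓ (rhs at j=10; lhs holds on [8,9])
Positions where it holds: {2, 5, 6, 7, 8} → 5.

5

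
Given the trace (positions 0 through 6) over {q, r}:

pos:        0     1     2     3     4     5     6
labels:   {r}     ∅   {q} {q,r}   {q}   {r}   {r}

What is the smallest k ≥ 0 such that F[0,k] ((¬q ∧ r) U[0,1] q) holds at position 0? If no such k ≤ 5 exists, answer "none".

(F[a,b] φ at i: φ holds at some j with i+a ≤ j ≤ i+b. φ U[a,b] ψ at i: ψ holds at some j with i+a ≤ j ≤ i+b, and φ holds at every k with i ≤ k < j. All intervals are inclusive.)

Scan j = 0,1,… for ((¬q ∧ r) U[0,1] q):
  j=0: fails
  j=1: fails
  j=2: holds
First hit at j=2, so smallest k = 2-0 = 2.

2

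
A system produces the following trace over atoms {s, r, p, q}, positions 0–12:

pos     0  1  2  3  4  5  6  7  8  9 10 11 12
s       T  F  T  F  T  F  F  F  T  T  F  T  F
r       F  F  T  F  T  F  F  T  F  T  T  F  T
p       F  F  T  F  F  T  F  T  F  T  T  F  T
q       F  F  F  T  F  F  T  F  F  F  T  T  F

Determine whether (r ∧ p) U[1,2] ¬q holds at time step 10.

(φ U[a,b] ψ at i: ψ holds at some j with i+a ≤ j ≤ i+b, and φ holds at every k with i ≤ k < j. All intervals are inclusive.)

Need some j in [11,12] with ¬q, and (r ∧ p) at every k in [10,j-1].
  j=11: ¬q false.
  j=12: ¬q holds, but (r ∧ p) fails at k=11 → not this j.
No j in the window works → until fails.

False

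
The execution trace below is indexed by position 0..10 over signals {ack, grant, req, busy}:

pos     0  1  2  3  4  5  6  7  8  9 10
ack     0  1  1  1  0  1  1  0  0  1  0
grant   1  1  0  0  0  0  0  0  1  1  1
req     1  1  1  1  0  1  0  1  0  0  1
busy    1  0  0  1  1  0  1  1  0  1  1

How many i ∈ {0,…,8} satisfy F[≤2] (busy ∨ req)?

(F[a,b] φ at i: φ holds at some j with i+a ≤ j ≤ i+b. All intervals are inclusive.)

Evaluate at each i in [0,8]:
  i=0: ✓ (witness j=0)
  i=1: ✓ (witness j=1)
  i=2: ✓ (witness j=2)
  i=3: ✓ (witness j=3)
  i=4: ✓ (witness j=4)
  i=5: ✓ (witness j=5)
  i=6: ✓ (witness j=6)
  i=7: ✓ (witness j=7)
  i=8: ✓ (witness j=9)
Positions where it holds: {0, 1, 2, 3, 4, 5, 6, 7, 8} → 9.

9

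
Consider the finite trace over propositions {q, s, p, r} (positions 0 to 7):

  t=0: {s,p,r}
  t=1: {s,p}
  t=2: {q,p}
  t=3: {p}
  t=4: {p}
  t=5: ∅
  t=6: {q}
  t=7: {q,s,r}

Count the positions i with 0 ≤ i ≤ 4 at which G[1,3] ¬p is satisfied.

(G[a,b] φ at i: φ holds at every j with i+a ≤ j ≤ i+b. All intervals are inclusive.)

Evaluate at each i in [0,4]:
  i=0: ✗ (fails at j=1)
  i=1: ✗ (fails at j=2)
  i=2: ✗ (fails at j=3)
  i=3: ✗ (fails at j=4)
  i=4: ✓ (all of [5,7])
Positions where it holds: {4} → 1.

1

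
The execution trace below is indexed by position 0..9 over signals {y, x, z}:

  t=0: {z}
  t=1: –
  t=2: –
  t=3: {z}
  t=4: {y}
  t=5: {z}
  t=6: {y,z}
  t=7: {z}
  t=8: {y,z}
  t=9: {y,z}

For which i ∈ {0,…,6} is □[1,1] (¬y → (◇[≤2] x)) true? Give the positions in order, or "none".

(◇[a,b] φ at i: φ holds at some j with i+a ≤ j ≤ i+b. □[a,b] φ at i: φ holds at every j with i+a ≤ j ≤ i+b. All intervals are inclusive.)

3, 5

Evaluate at each i in [0,6]:
  i=0: ✗ (fails at j=1)
  i=1: ✗ (fails at j=2)
  i=2: ✗ (fails at j=3)
  i=3: ✓ (all of [4,4])
  i=4: ✗ (fails at j=5)
  i=5: ✓ (all of [6,6])
  i=6: ✗ (fails at j=7)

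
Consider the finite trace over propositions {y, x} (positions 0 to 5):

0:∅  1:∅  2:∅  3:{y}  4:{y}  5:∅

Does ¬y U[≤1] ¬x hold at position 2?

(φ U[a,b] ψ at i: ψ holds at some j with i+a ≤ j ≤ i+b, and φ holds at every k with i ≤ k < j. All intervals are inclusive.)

Holds

Need some j in [2,3] with ¬x, and ¬y at every k in [2,j-1].
  j=2: ¬x holds; no prefix to check → satisfied.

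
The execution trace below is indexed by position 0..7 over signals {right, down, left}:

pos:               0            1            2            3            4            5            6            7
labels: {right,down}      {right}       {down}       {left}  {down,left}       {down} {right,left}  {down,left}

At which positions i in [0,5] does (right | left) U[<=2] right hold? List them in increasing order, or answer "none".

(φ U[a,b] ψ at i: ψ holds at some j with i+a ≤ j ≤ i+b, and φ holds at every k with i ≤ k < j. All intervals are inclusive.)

0, 1

Evaluate at each i in [0,5]:
  i=0: ✓ (rhs at j=0)
  i=1: ✓ (rhs at j=1)
  i=2: ✗ (no rhs in [2,4])
  i=3: ✗ (no rhs in [3,5])
  i=4: ✗ (lhs fails at k=5 before rhs at j=6)
  i=5: ✗ (lhs fails at k=5 before rhs at j=6)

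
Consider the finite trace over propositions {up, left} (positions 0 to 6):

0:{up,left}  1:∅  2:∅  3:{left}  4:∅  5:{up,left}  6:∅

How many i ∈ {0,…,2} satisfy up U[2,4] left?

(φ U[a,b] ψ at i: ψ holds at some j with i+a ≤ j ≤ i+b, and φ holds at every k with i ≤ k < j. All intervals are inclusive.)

0

Evaluate at each i in [0,2]:
  i=0: ✗ (lhs fails at k=1 before rhs at j=3)
  i=1: ✗ (lhs fails at k=1 before rhs at j=3)
  i=2: ✗ (lhs fails at k=2 before rhs at j=5)
Positions where it holds: {} → 0.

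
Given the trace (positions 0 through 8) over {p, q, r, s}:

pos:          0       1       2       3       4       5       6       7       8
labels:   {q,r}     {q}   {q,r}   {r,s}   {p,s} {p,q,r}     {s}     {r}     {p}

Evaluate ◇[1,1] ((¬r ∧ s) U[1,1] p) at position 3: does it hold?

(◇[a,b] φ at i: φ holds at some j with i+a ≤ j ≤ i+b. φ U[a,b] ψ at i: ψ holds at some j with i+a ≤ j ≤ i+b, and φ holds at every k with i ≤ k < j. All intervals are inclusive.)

Check ((¬r ∧ s) U[1,1] p) at each j in [4,4]:
  j=4: holds
Found at j=4 → formula holds.

Yes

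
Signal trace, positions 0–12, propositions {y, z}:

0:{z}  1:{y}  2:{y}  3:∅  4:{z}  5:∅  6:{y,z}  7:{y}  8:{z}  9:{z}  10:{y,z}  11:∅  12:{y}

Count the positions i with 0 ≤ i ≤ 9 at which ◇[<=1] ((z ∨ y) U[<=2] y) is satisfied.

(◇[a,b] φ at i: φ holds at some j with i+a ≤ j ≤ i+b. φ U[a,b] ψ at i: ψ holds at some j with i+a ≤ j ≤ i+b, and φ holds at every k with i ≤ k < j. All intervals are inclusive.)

8

Evaluate at each i in [0,9]:
  i=0: ✓ (witness j=0)
  i=1: ✓ (witness j=1)
  i=2: ✓ (witness j=2)
  i=3: ✗ (none in [3,4])
  i=4: ✗ (none in [4,5])
  i=5: ✓ (witness j=6)
  i=6: ✓ (witness j=6)
  i=7: ✓ (witness j=7)
  i=8: ✓ (witness j=8)
  i=9: ✓ (witness j=9)
Positions where it holds: {0, 1, 2, 5, 6, 7, 8, 9} → 8.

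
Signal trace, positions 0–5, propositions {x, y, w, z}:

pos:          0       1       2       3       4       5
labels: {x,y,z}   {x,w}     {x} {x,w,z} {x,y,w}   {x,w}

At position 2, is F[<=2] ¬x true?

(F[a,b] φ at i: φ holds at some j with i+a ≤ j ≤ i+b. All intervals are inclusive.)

False

Check ¬x at each j in [2,4]:
  j=2: false
  j=3: false
  j=4: false
No position in the window satisfies it → formula fails.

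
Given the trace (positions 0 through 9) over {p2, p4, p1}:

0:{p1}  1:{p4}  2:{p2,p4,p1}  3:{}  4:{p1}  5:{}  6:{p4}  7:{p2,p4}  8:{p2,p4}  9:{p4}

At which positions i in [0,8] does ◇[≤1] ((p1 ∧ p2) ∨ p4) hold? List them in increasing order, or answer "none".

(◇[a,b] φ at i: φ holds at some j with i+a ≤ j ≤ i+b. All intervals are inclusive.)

Evaluate at each i in [0,8]:
  i=0: ✓ (witness j=1)
  i=1: ✓ (witness j=1)
  i=2: ✓ (witness j=2)
  i=3: ✗ (none in [3,4])
  i=4: ✗ (none in [4,5])
  i=5: ✓ (witness j=6)
  i=6: ✓ (witness j=6)
  i=7: ✓ (witness j=7)
  i=8: ✓ (witness j=8)

0, 1, 2, 5, 6, 7, 8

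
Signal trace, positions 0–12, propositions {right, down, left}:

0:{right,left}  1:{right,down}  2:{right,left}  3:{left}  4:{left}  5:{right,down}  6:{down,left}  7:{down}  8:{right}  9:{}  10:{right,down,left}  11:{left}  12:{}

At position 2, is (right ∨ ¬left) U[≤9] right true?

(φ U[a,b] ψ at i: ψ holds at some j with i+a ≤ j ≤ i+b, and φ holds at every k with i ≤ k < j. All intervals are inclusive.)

True

Need some j in [2,11] with right, and (right ∨ ¬left) at every k in [2,j-1].
  j=2: right holds; no prefix to check → satisfied.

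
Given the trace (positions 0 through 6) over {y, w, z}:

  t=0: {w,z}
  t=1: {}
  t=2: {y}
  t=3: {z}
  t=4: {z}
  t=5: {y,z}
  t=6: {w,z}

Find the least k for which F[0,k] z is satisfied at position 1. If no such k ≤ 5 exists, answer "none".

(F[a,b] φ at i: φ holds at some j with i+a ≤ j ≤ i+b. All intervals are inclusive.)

2

Scan j = 1,2,… for z:
  j=1: fails
  j=2: fails
  j=3: holds
First hit at j=3, so smallest k = 3-1 = 2.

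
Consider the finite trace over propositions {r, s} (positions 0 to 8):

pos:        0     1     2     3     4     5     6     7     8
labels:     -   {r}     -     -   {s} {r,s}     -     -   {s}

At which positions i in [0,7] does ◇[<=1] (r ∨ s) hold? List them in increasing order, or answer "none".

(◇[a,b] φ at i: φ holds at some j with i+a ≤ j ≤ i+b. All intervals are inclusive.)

Evaluate at each i in [0,7]:
  i=0: ✓ (witness j=1)
  i=1: ✓ (witness j=1)
  i=2: ✗ (none in [2,3])
  i=3: ✓ (witness j=4)
  i=4: ✓ (witness j=4)
  i=5: ✓ (witness j=5)
  i=6: ✗ (none in [6,7])
  i=7: ✓ (witness j=8)

0, 1, 3, 4, 5, 7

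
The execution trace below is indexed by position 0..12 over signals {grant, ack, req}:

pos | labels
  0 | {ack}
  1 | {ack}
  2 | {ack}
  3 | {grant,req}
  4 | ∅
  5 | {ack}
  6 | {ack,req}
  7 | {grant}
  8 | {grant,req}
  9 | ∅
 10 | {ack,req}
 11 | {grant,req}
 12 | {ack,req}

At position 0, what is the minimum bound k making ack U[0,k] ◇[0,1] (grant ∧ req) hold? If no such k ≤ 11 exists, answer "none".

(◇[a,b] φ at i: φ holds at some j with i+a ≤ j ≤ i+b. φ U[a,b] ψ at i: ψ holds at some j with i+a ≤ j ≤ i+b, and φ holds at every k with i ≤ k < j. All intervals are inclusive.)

2

Need earliest j ≥ 0 with ◇[0,1] (grant ∧ req), and ack at every k in [0,j-1].
  j=0: rhs fails.
  j=1: rhs fails.
  j=2: rhs holds; lhs holds on [0,1]. k = 2.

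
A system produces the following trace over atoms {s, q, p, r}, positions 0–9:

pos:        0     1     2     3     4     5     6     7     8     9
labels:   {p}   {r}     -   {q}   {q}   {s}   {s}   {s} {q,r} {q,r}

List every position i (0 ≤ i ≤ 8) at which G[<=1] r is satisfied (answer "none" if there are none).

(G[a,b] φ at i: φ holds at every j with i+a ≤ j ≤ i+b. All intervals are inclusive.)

8

Evaluate at each i in [0,8]:
  i=0: ✗ (fails at j=0)
  i=1: ✗ (fails at j=2)
  i=2: ✗ (fails at j=2)
  i=3: ✗ (fails at j=3)
  i=4: ✗ (fails at j=4)
  i=5: ✗ (fails at j=5)
  i=6: ✗ (fails at j=6)
  i=7: ✗ (fails at j=7)
  i=8: ✓ (all of [8,9])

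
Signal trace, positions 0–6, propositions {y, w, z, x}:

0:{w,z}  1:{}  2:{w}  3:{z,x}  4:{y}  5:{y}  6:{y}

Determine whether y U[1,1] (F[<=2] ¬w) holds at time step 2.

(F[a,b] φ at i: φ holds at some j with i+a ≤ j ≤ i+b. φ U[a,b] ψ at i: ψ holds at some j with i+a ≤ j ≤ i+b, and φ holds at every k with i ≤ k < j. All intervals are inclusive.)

Need some j in [3,3] with F[<=2] ¬w, and y at every k in [2,j-1].
  j=3: F[<=2] ¬w holds, but y fails at k=2 → not this j.
No j in the window works → until fails.

False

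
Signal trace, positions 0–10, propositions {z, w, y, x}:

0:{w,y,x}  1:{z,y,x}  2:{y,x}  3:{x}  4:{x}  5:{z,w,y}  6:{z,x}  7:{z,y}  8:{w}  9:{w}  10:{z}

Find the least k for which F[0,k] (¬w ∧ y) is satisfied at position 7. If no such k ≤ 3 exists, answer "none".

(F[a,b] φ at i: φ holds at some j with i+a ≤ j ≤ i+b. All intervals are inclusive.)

Scan j = 7,8,… for (¬w ∧ y):
  j=7: holds
First hit at j=7, so smallest k = 7-7 = 0.

0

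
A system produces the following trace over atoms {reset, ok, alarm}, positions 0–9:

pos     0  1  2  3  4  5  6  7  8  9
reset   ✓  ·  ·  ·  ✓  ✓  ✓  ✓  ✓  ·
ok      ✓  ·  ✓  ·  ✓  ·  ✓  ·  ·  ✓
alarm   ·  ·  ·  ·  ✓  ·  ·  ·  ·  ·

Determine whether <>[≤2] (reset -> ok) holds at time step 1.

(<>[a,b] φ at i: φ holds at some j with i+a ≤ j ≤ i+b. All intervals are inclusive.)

True

Check (reset -> ok) at each j in [1,3]:
  j=1: true
  j=2: true
  j=3: true
Found at j=1 → formula holds.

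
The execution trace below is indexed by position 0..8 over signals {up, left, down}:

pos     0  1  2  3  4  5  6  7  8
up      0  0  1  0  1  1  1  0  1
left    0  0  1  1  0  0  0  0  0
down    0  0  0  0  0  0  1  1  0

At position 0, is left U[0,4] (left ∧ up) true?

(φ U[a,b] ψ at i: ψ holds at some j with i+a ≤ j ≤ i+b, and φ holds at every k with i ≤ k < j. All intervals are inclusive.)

Need some j in [0,4] with (left ∧ up), and left at every k in [0,j-1].
  j=0: (left ∧ up) false.
  j=1: (left ∧ up) false.
  j=2: (left ∧ up) holds, but left fails at k=0 → not this j.
  j=3: (left ∧ up) false.
  j=4: (left ∧ up) false.
No j in the window works → until fails.

No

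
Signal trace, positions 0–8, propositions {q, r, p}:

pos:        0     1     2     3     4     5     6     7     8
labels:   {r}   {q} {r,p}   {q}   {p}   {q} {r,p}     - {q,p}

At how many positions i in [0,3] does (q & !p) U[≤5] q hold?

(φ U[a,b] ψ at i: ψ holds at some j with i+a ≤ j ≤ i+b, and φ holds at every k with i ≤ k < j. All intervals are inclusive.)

2

Evaluate at each i in [0,3]:
  i=0: ✗ (lhs fails at k=0 before rhs at j=1)
  i=1: ✓ (rhs at j=1)
  i=2: ✗ (lhs fails at k=2 before rhs at j=3)
  i=3: ✓ (rhs at j=3)
Positions where it holds: {1, 3} → 2.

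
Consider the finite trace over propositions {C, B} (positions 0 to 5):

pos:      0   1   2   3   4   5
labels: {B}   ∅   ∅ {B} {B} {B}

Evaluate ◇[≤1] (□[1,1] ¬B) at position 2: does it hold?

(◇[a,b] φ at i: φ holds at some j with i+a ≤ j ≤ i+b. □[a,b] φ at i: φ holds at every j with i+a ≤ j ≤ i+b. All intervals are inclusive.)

Check □[1,1] ¬B at each j in [2,3]:
  j=2: fails at 3
  j=3: fails at 4
No position in the window satisfies it → formula fails.

Does not hold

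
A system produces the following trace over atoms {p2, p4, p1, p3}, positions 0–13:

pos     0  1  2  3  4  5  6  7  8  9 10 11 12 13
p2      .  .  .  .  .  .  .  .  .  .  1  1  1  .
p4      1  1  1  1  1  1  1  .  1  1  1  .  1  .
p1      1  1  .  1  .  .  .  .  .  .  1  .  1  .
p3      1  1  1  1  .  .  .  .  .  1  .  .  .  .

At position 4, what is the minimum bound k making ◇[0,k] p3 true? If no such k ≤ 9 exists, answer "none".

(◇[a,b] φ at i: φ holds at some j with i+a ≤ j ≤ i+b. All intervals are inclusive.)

5

Scan j = 4,5,… for p3:
  j=4: fails
  j=5: fails
  j=6: fails
  j=7: fails
  j=8: fails
  j=9: holds
First hit at j=9, so smallest k = 9-4 = 5.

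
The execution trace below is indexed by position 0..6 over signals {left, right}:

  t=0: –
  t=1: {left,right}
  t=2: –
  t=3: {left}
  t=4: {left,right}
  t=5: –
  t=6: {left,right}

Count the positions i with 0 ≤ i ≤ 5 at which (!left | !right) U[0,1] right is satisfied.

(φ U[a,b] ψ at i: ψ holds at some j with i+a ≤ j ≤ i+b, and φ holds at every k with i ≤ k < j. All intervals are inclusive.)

Evaluate at each i in [0,5]:
  i=0: ✓ (rhs at j=1; lhs holds on [0,0])
  i=1: ✓ (rhs at j=1)
  i=2: ✗ (no rhs in [2,3])
  i=3: ✓ (rhs at j=4; lhs holds on [3,3])
  i=4: ✓ (rhs at j=4)
  i=5: ✓ (rhs at j=6; lhs holds on [5,5])
Positions where it holds: {0, 1, 3, 4, 5} → 5.

5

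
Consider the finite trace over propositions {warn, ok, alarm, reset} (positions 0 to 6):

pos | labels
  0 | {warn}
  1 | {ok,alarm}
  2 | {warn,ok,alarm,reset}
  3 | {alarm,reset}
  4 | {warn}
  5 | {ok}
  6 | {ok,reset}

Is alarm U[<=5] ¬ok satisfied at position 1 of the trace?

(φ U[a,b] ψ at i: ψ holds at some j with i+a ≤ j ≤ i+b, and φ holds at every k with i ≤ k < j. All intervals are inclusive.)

True

Need some j in [1,6] with ¬ok, and alarm at every k in [1,j-1].
  j=1: ¬ok false.
  j=2: ¬ok false.
  j=3: ¬ok holds; alarm holds at every k in [1,2] → satisfied.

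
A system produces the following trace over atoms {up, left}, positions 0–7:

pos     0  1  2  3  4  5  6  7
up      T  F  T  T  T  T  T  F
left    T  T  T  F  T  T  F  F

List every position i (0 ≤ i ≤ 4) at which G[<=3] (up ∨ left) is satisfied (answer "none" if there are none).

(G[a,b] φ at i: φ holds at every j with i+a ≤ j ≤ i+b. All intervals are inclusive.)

Evaluate at each i in [0,4]:
  i=0: ✓ (all of [0,3])
  i=1: ✓ (all of [1,4])
  i=2: ✓ (all of [2,5])
  i=3: ✓ (all of [3,6])
  i=4: ✗ (fails at j=7)

0, 1, 2, 3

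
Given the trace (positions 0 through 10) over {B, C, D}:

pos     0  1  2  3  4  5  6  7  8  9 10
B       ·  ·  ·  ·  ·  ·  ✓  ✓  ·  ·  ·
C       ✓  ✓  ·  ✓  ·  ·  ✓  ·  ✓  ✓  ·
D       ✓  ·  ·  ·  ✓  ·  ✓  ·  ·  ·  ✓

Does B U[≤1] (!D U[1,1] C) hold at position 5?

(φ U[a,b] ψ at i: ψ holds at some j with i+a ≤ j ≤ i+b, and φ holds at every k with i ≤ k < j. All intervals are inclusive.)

Need some j in [5,6] with (!D U[1,1] C), and B at every k in [5,j-1].
  j=5: (!D U[1,1] C) holds; no prefix to check → satisfied.

True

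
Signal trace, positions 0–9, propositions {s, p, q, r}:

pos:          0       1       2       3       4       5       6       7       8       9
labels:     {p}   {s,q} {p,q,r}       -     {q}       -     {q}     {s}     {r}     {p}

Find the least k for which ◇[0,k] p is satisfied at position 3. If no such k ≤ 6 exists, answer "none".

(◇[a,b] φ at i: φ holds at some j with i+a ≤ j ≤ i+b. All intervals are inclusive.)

Scan j = 3,4,… for p:
  j=3: fails
  j=4: fails
  j=5: fails
  j=6: fails
  j=7: fails
  j=8: fails
  j=9: holds
First hit at j=9, so smallest k = 9-3 = 6.

6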